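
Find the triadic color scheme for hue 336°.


Triadic: equally spaced at 120° intervals
H1 = 336°
H2 = (336 + 120) mod 360 = 96°
H3 = (336 + 240) mod 360 = 216°
Triadic = 336°, 96°, 216°


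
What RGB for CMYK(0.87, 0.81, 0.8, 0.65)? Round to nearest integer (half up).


R = 255 × (1-C) × (1-K) = 255 × 0.13 × 0.35 = 11.6025 → 12
G = 255 × (1-M) × (1-K) = 255 × 0.19 × 0.35 = 16.9575 → 17
B = 255 × (1-Y) × (1-K) = 255 × 0.20 × 0.35 = 17.85 → 18
= RGB(12, 17, 18)


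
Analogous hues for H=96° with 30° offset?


Base hue: 96°
Left analog: (96 - 30) mod 360 = 66°
Right analog: (96 + 30) mod 360 = 126°
Analogous hues = 66° and 126°


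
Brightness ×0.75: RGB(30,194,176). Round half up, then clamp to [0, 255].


Multiply each channel by 0.75, round half up, clamp to [0, 255]
R: 30×0.75 = 22.5 → round → 23
G: 194×0.75 = 145.5 → round → 146
B: 176×0.75 = 132
= RGB(23, 146, 132)


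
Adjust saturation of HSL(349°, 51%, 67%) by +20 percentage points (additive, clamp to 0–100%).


Original S = 51%
Adjustment = +20 percentage points
New S = 51 + (20) = 71
Clamp to [0, 100] → 71
= HSL(349°, 71%, 67%)


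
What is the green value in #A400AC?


Color: #A400AC
R = A4 = 164
G = 00 = 0
B = AC = 172
Green = 0


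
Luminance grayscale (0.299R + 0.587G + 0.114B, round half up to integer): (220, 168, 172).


Gray = 0.299×R + 0.587×G + 0.114×B
Gray = 0.299×220 + 0.587×168 + 0.114×172
Gray = 65.780 + 98.616 + 19.608
Gray = 184.004 → round half up → 184
Gray = 184


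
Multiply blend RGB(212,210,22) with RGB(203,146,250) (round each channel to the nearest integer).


Multiply: C = A×B/255, rounded to nearest integer
R: 212×203/255 = 43036/255 ≈ 168.769 → 169
G: 210×146/255 = 30660/255 ≈ 120.235 → 120
B: 22×250/255 = 5500/255 ≈ 21.569 → 22
= RGB(169, 120, 22)


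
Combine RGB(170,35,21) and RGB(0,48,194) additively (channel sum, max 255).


Additive: each channel = min(255, C₁+C₂)
R: 170+0 = 170 → 170
G: 35+48 = 83 → 83
B: 21+194 = 215 → 215
= RGB(170, 83, 215)


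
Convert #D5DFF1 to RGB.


D5 → 213 (R)
DF → 223 (G)
F1 → 241 (B)
= RGB(213, 223, 241)


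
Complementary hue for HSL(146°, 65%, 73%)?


Complement = opposite side of color wheel = hue + 180°
H' = (146 + 180) mod 360 = 326°
S and L unchanged.
= HSL(326°, 65%, 73%)


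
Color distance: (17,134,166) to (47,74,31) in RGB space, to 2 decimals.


d = √[(R₁-R₂)² + (G₁-G₂)² + (B₁-B₂)²]
d = √[(17-47)² + (134-74)² + (166-31)²]
d = √[900 + 3600 + 18225]
d = √22725
d ≈ 150.75


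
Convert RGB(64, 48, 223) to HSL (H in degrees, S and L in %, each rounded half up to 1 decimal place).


Normalize: R'=64/255≈0.2510, G'=48/255≈0.1882, B'=223/255≈0.8745
Max=223/255, Min=48/255, Δ=Max-Min=175/255
L = (Max+Min)/2 = (223+48)/510 = 271/510 = 0.53137… → L = 53.1%
L > 0.5 → S = Δ/(2-Max-Min) = 175/(510-223-48) = 175/239 = 0.73221… → S = 73.2%
(the 1/255 factors cancel in S and H, so raw channel differences can be used)
Max is B' → H = 60 × ((R-G)/Δ + 4) = 60 × ((64-48)/175 + 4)
  16/175 + 4 = 0.0914… + 4 = 4.0914…
  H = 60 × 4.0914… = 245.485…° → H = 245.5°
= HSL(245.5°, 73.2%, 53.1%)


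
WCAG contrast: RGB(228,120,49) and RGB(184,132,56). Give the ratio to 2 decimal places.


Linearize each sRGB channel c=v/255: c/12.92 if c ≤ 0.04045 else ((c+0.055)/1.055)^2.4
L = 0.2126×R_lin + 0.7152×G_lin + 0.0722×B_lin
Color 1 (228,120,49):
  R=228: 228/255≈0.8941 > 0.04045 → ((0.8941+0.055)/1.055)^2.4 ≈ 0.77582
  G=120: 120/255≈0.4706 > 0.04045 → ((0.4706+0.055)/1.055)^2.4 ≈ 0.18782
  B=49: 49/255≈0.1922 > 0.04045 → ((0.1922+0.055)/1.055)^2.4 ≈ 0.03071
  L1 = 0.2126×0.77582 + 0.7152×0.18782 + 0.0722×0.03071 ≈ 0.30149
Color 2 (184,132,56):
  R=184: 184/255≈0.7216 > 0.04045 → ((0.7216+0.055)/1.055)^2.4 ≈ 0.47932
  G=132: 132/255≈0.5176 > 0.04045 → ((0.5176+0.055)/1.055)^2.4 ≈ 0.23074
  B=56: 56/255≈0.2196 > 0.04045 → ((0.2196+0.055)/1.055)^2.4 ≈ 0.03955
  L2 = 0.2126×0.47932 + 0.7152×0.23074 + 0.0722×0.03955 ≈ 0.26978
Lighter = 0.30149, Darker = 0.26978
Ratio = (L_lighter + 0.05) / (L_darker + 0.05)
Ratio = (0.30149 + 0.05) / (0.26978 + 0.05) = 0.35149 / 0.31978 ≈ 1.0991
Ratio ≈ 1.10:1


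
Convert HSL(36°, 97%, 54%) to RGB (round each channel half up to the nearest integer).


H=36°, S=0.97, L=0.54
C = (1-|2L-1|)×S = (1-|0.08|)×0.97 = 0.8924
H' = H/60 = 36/60 ≈ 0.6000; X = C×(1-|H' mod 2 - 1|) = 0.53544
m = L - C/2 = 0.54 - 0.4462 = 0.0938
Sector ⌊H'⌋ = 0 → (R',G',B') = (0.8924, 0.53544, 0.0)
RGB = ((R'+m)×255, (G'+m)×255, (B'+m)×255) = (251.481, 160.4562, 23.919)
Round half up → RGB(251, 160, 24)


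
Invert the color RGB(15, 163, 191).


Invert: (255-R, 255-G, 255-B)
R: 255-15 = 240
G: 255-163 = 92
B: 255-191 = 64
= RGB(240, 92, 64)


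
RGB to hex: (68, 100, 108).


R = 68 → 44 (hex)
G = 100 → 64 (hex)
B = 108 → 6C (hex)
Hex = #44646C


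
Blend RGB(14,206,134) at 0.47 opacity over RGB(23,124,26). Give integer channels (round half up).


C = α×F + (1-α)×B, with 1-α = 0.53
R: 0.47×14 + 0.53×23 = 6.58 + 12.19 = 18.77 → 19
G: 0.47×206 + 0.53×124 = 96.82 + 65.72 = 162.54 → 163
B: 0.47×134 + 0.53×26 = 62.98 + 13.78 = 76.76 → 77
= RGB(19, 163, 77)


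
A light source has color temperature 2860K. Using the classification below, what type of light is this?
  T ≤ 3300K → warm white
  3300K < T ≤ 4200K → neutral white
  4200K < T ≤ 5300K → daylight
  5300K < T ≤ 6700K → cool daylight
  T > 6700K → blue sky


Temperature: 2860K
2860K ≤ 3300K → warm white
Classification: warm white


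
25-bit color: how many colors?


Colors = 2^bits = 2^25
= 33,554,432 colors


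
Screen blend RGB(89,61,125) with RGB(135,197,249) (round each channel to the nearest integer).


Screen: C = 255 - (255-A)×(255-B)/255, rounded to nearest integer
R: 255 - (255-89)×(255-135)/255 = 255 - 19920/255 ≈ 255 - 78.118 = 176.882 → 177
G: 255 - (255-61)×(255-197)/255 = 255 - 11252/255 ≈ 255 - 44.125 = 210.875 → 211
B: 255 - (255-125)×(255-249)/255 = 255 - 780/255 ≈ 255 - 3.059 = 251.941 → 252
= RGB(177, 211, 252)


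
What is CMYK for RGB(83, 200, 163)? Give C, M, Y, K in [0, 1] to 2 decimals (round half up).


R'=83/255≈0.3255, G'=200/255≈0.7843, B'=163/255≈0.6392
K = 1 - max(R',G',B') = 1 - 200/255 = 55/255 = 0.21568… → 0.22
(1-R'-K)/(1-K) simplifies to (max-R)/max with max = 200:
C = (200-83)/200 = 117/200 = 0.585 → 0.59
M = (200-200)/200 = 0/200 = 0 → 0.00
Y = (200-163)/200 = 37/200 = 0.185 → 0.19
= CMYK(0.59, 0.00, 0.19, 0.22)


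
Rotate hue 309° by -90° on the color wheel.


New hue = (H + rotation) mod 360
New hue = (309 -90) mod 360
= 219 mod 360
= 219°


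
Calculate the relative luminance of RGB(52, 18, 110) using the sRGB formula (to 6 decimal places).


Linearize each channel (sRGB transfer function): c = v/255; c_lin = c/12.92 if c ≤ 0.04045, else ((c+0.055)/1.055)^2.4
  R: 52/255 ≈ 0.203922 > 0.04045 → ((0.203922+0.055)/1.055)^2.4 ≈ 0.034340
  G: 18/255 ≈ 0.070588 > 0.04045 → ((0.070588+0.055)/1.055)^2.4 ≈ 0.006049
  B: 110/255 ≈ 0.431373 > 0.04045 → ((0.431373+0.055)/1.055)^2.4 ≈ 0.155926
R_lin = 0.034340, G_lin = 0.006049, B_lin = 0.155926
L = 0.2126×R + 0.7152×G + 0.0722×B
L = 0.2126×0.034340 + 0.7152×0.006049 + 0.0722×0.155926
L ≈ 0.022885


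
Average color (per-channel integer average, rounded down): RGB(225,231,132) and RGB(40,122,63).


Midpoint: each channel = ⌊(C₁+C₂)/2⌋
R: ⌊(225+40)/2⌋ = 132
G: ⌊(231+122)/2⌋ = 176
B: ⌊(132+63)/2⌋ = 97
= RGB(132, 176, 97)


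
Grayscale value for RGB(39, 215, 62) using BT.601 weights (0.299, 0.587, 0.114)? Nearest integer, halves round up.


Gray = 0.299×R + 0.587×G + 0.114×B
Gray = 0.299×39 + 0.587×215 + 0.114×62
Gray = 11.661 + 126.205 + 7.068
Gray = 144.934 → round half up → 145
Gray = 145


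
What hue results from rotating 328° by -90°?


New hue = (H + rotation) mod 360
New hue = (328 -90) mod 360
= 238 mod 360
= 238°


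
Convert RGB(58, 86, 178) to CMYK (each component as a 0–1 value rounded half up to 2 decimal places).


R'=58/255≈0.2275, G'=86/255≈0.3373, B'=178/255≈0.6980
K = 1 - max(R',G',B') = 1 - 178/255 = 77/255 = 0.30196… → 0.30
(1-R'-K)/(1-K) simplifies to (max-R)/max with max = 178:
C = (178-58)/178 = 120/178 = 0.67415… → 0.67
M = (178-86)/178 = 92/178 = 0.51685… → 0.52
Y = (178-178)/178 = 0/178 = 0 → 0.00
= CMYK(0.67, 0.52, 0.00, 0.30)


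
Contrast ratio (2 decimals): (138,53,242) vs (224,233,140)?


Linearize each sRGB channel c=v/255: c/12.92 if c ≤ 0.04045 else ((c+0.055)/1.055)^2.4
L = 0.2126×R_lin + 0.7152×G_lin + 0.0722×B_lin
Color 1 (138,53,242):
  R=138: 138/255≈0.5412 > 0.04045 → ((0.5412+0.055)/1.055)^2.4 ≈ 0.25415
  G=53: 53/255≈0.2078 > 0.04045 → ((0.2078+0.055)/1.055)^2.4 ≈ 0.03560
  B=242: 242/255≈0.9490 > 0.04045 → ((0.9490+0.055)/1.055)^2.4 ≈ 0.88792
  L1 = 0.2126×0.25415 + 0.7152×0.03560 + 0.0722×0.88792 ≈ 0.14360
Color 2 (224,233,140):
  R=224: 224/255≈0.8784 > 0.04045 → ((0.8784+0.055)/1.055)^2.4 ≈ 0.74540
  G=233: 233/255≈0.9137 > 0.04045 → ((0.9137+0.055)/1.055)^2.4 ≈ 0.81485
  B=140: 140/255≈0.5490 > 0.04045 → ((0.5490+0.055)/1.055)^2.4 ≈ 0.26225
  L2 = 0.2126×0.74540 + 0.7152×0.81485 + 0.0722×0.26225 ≈ 0.76019
Lighter = 0.76019, Darker = 0.14360
Ratio = (L_lighter + 0.05) / (L_darker + 0.05)
Ratio = (0.76019 + 0.05) / (0.14360 + 0.05) = 0.81019 / 0.19360 ≈ 4.1848
Ratio ≈ 4.18:1


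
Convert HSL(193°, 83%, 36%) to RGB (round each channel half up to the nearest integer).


H=193°, S=0.83, L=0.36
C = (1-|2L-1|)×S = (1-|-0.28|)×0.83 = 0.5976
H' = H/60 = 193/60 ≈ 3.2167; X = C×(1-|H' mod 2 - 1|) = 0.46812
m = L - C/2 = 0.36 - 0.2988 = 0.0612
Sector ⌊H'⌋ = 3 → (R',G',B') = (0.0, 0.46812, 0.5976)
RGB = ((R'+m)×255, (G'+m)×255, (B'+m)×255) = (15.606, 134.9766, 167.994)
Round half up → RGB(16, 135, 168)


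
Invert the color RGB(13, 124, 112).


Invert: (255-R, 255-G, 255-B)
R: 255-13 = 242
G: 255-124 = 131
B: 255-112 = 143
= RGB(242, 131, 143)


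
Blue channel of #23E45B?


Color: #23E45B
R = 23 = 35
G = E4 = 228
B = 5B = 91
Blue = 91


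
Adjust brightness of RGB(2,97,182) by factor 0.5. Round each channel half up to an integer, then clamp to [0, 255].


Multiply each channel by 0.5, round half up, clamp to [0, 255]
R: 2×0.5 = 1
G: 97×0.5 = 48.5 → round → 49
B: 182×0.5 = 91
= RGB(1, 49, 91)


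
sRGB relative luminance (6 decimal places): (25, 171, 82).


Linearize each channel (sRGB transfer function): c = v/255; c_lin = c/12.92 if c ≤ 0.04045, else ((c+0.055)/1.055)^2.4
  R: 25/255 ≈ 0.098039 > 0.04045 → ((0.098039+0.055)/1.055)^2.4 ≈ 0.009721
  G: 171/255 ≈ 0.670588 > 0.04045 → ((0.670588+0.055)/1.055)^2.4 ≈ 0.407240
  B: 82/255 ≈ 0.321569 > 0.04045 → ((0.321569+0.055)/1.055)^2.4 ≈ 0.084376
R_lin = 0.009721, G_lin = 0.407240, B_lin = 0.084376
L = 0.2126×R + 0.7152×G + 0.0722×B
L = 0.2126×0.009721 + 0.7152×0.407240 + 0.0722×0.084376
L ≈ 0.299417


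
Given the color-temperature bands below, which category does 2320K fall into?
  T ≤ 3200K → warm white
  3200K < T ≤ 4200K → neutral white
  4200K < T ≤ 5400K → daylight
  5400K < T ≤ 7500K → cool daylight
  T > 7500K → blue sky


Temperature: 2320K
2320K ≤ 3200K → warm white
Classification: warm white


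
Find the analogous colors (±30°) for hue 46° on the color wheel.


Base hue: 46°
Left analog: (46 - 30) mod 360 = 16°
Right analog: (46 + 30) mod 360 = 76°
Analogous hues = 16° and 76°


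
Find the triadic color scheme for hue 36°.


Triadic: equally spaced at 120° intervals
H1 = 36°
H2 = (36 + 120) mod 360 = 156°
H3 = (36 + 240) mod 360 = 276°
Triadic = 36°, 156°, 276°


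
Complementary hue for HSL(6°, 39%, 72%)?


Complement = opposite side of color wheel = hue + 180°
H' = (6 + 180) mod 360 = 186°
S and L unchanged.
= HSL(186°, 39%, 72%)


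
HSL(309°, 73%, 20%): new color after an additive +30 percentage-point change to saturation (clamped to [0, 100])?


Original S = 73%
Adjustment = +30 percentage points
New S = 73 + (30) = 103
Clamp to [0, 100] → 100
= HSL(309°, 100%, 20%)


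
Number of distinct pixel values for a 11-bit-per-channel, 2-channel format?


Total bits = 11 bits/channel × 2 channels = 22 bits
Distinct pixel values = 2^22
= 4,194,304 pixel values


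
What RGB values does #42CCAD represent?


42 → 66 (R)
CC → 204 (G)
AD → 173 (B)
= RGB(66, 204, 173)


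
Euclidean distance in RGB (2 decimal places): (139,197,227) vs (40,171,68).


d = √[(R₁-R₂)² + (G₁-G₂)² + (B₁-B₂)²]
d = √[(139-40)² + (197-171)² + (227-68)²]
d = √[9801 + 676 + 25281]
d = √35758
d ≈ 189.10


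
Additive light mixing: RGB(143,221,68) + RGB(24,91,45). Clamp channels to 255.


Additive: each channel = min(255, C₁+C₂)
R: 143+24 = 167 → 167
G: 221+91 = 312 → 255
B: 68+45 = 113 → 113
= RGB(167, 255, 113)


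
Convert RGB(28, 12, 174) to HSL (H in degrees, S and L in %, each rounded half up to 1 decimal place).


Normalize: R'=28/255≈0.1098, G'=12/255≈0.0471, B'=174/255≈0.6824
Max=174/255, Min=12/255, Δ=Max-Min=162/255
L = (Max+Min)/2 = (174+12)/510 = 186/510 = 0.36470… → L = 36.5%
L ≤ 0.5 → S = Δ/(Max+Min) = 162/(174+12) = 162/186 = 0.87096… → S = 87.1%
(the 1/255 factors cancel in S and H, so raw channel differences can be used)
Max is B' → H = 60 × ((R-G)/Δ + 4) = 60 × ((28-12)/162 + 4)
  16/162 + 4 = 0.0987… + 4 = 4.0987…
  H = 60 × 4.0987… = 245.925…° → H = 245.9°
= HSL(245.9°, 87.1%, 36.5%)


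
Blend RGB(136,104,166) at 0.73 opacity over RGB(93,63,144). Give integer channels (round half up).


C = α×F + (1-α)×B, with 1-α = 0.27
R: 0.73×136 + 0.27×93 = 99.28 + 25.11 = 124.39 → 124
G: 0.73×104 + 0.27×63 = 75.92 + 17.01 = 92.93 → 93
B: 0.73×166 + 0.27×144 = 121.18 + 38.88 = 160.06 → 160
= RGB(124, 93, 160)


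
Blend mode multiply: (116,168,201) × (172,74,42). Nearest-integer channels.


Multiply: C = A×B/255, rounded to nearest integer
R: 116×172/255 = 19952/255 ≈ 78.243 → 78
G: 168×74/255 = 12432/255 ≈ 48.753 → 49
B: 201×42/255 = 8442/255 ≈ 33.106 → 33
= RGB(78, 49, 33)


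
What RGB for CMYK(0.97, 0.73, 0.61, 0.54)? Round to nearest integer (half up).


R = 255 × (1-C) × (1-K) = 255 × 0.03 × 0.46 = 3.519 → 4
G = 255 × (1-M) × (1-K) = 255 × 0.27 × 0.46 = 31.671 → 32
B = 255 × (1-Y) × (1-K) = 255 × 0.39 × 0.46 = 45.747 → 46
= RGB(4, 32, 46)


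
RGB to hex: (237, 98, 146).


R = 237 → ED (hex)
G = 98 → 62 (hex)
B = 146 → 92 (hex)
Hex = #ED6292


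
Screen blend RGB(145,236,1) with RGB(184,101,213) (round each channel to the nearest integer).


Screen: C = 255 - (255-A)×(255-B)/255, rounded to nearest integer
R: 255 - (255-145)×(255-184)/255 = 255 - 7810/255 ≈ 255 - 30.627 = 224.373 → 224
G: 255 - (255-236)×(255-101)/255 = 255 - 2926/255 ≈ 255 - 11.475 = 243.525 → 244
B: 255 - (255-1)×(255-213)/255 = 255 - 10668/255 ≈ 255 - 41.835 = 213.165 → 213
= RGB(224, 244, 213)


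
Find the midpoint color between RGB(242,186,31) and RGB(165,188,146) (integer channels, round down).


Midpoint: each channel = ⌊(C₁+C₂)/2⌋
R: ⌊(242+165)/2⌋ = 203
G: ⌊(186+188)/2⌋ = 187
B: ⌊(31+146)/2⌋ = 88
= RGB(203, 187, 88)


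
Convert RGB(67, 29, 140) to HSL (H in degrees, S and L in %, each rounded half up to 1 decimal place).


Normalize: R'=67/255≈0.2627, G'=29/255≈0.1137, B'=140/255≈0.5490
Max=140/255, Min=29/255, Δ=Max-Min=111/255
L = (Max+Min)/2 = (140+29)/510 = 169/510 = 0.33137… → L = 33.1%
L ≤ 0.5 → S = Δ/(Max+Min) = 111/(140+29) = 111/169 = 0.65680… → S = 65.7%
(the 1/255 factors cancel in S and H, so raw channel differences can be used)
Max is B' → H = 60 × ((R-G)/Δ + 4) = 60 × ((67-29)/111 + 4)
  38/111 + 4 = 0.3423… + 4 = 4.3423…
  H = 60 × 4.3423… = 260.540…° → H = 260.5°
= HSL(260.5°, 65.7%, 33.1%)


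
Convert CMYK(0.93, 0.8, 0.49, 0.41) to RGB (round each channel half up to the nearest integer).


R = 255 × (1-C) × (1-K) = 255 × 0.07 × 0.59 = 10.5315 → 11
G = 255 × (1-M) × (1-K) = 255 × 0.20 × 0.59 = 30.09 → 30
B = 255 × (1-Y) × (1-K) = 255 × 0.51 × 0.59 = 76.7295 → 77
= RGB(11, 30, 77)


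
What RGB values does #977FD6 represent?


97 → 151 (R)
7F → 127 (G)
D6 → 214 (B)
= RGB(151, 127, 214)


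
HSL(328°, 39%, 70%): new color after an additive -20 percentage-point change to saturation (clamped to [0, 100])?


Original S = 39%
Adjustment = -20 percentage points
New S = 39 + (-20) = 19
Clamp to [0, 100] → 19
= HSL(328°, 19%, 70%)


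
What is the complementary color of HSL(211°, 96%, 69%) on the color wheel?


Complement = opposite side of color wheel = hue + 180°
H' = (211 + 180) mod 360 = 31°
S and L unchanged.
= HSL(31°, 96%, 69%)


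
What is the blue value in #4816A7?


Color: #4816A7
R = 48 = 72
G = 16 = 22
B = A7 = 167
Blue = 167


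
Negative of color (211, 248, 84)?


Invert: (255-R, 255-G, 255-B)
R: 255-211 = 44
G: 255-248 = 7
B: 255-84 = 171
= RGB(44, 7, 171)


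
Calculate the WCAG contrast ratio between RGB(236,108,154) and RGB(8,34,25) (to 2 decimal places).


Linearize each sRGB channel c=v/255: c/12.92 if c ≤ 0.04045 else ((c+0.055)/1.055)^2.4
L = 0.2126×R_lin + 0.7152×G_lin + 0.0722×B_lin
Color 1 (236,108,154):
  R=236: 236/255≈0.9255 > 0.04045 → ((0.9255+0.055)/1.055)^2.4 ≈ 0.83880
  G=108: 108/255≈0.4235 > 0.04045 → ((0.4235+0.055)/1.055)^2.4 ≈ 0.14996
  B=154: 154/255≈0.6039 > 0.04045 → ((0.6039+0.055)/1.055)^2.4 ≈ 0.32314
  L1 = 0.2126×0.83880 + 0.7152×0.14996 + 0.0722×0.32314 ≈ 0.30891
Color 2 (8,34,25):
  R=8: 8/255≈0.0314 ≤ 0.04045 → 0.0314/12.92 ≈ 0.00243
  G=34: 34/255≈0.1333 > 0.04045 → ((0.1333+0.055)/1.055)^2.4 ≈ 0.01600
  B=25: 25/255≈0.0980 > 0.04045 → ((0.0980+0.055)/1.055)^2.4 ≈ 0.00972
  L2 = 0.2126×0.00243 + 0.7152×0.01600 + 0.0722×0.00972 ≈ 0.01266
Lighter = 0.30891, Darker = 0.01266
Ratio = (L_lighter + 0.05) / (L_darker + 0.05)
Ratio = (0.30891 + 0.05) / (0.01266 + 0.05) = 0.35891 / 0.06266 ≈ 5.7280
Ratio ≈ 5.73:1


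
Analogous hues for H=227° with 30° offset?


Base hue: 227°
Left analog: (227 - 30) mod 360 = 197°
Right analog: (227 + 30) mod 360 = 257°
Analogous hues = 197° and 257°


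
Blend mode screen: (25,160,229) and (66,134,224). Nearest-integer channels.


Screen: C = 255 - (255-A)×(255-B)/255, rounded to nearest integer
R: 255 - (255-25)×(255-66)/255 = 255 - 43470/255 ≈ 255 - 170.471 = 84.529 → 85
G: 255 - (255-160)×(255-134)/255 = 255 - 11495/255 ≈ 255 - 45.078 = 209.922 → 210
B: 255 - (255-229)×(255-224)/255 = 255 - 806/255 ≈ 255 - 3.161 = 251.839 → 252
= RGB(85, 210, 252)


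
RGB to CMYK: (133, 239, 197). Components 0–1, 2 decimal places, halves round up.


R'=133/255≈0.5216, G'=239/255≈0.9373, B'=197/255≈0.7725
K = 1 - max(R',G',B') = 1 - 239/255 = 16/255 = 0.06274… → 0.06
(1-R'-K)/(1-K) simplifies to (max-R)/max with max = 239:
C = (239-133)/239 = 106/239 = 0.44351… → 0.44
M = (239-239)/239 = 0/239 = 0 → 0.00
Y = (239-197)/239 = 42/239 = 0.17573… → 0.18
= CMYK(0.44, 0.00, 0.18, 0.06)


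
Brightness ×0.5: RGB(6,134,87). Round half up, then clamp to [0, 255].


Multiply each channel by 0.5, round half up, clamp to [0, 255]
R: 6×0.5 = 3
G: 134×0.5 = 67
B: 87×0.5 = 43.5 → round → 44
= RGB(3, 67, 44)


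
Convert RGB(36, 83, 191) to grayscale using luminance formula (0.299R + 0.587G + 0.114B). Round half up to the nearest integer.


Gray = 0.299×R + 0.587×G + 0.114×B
Gray = 0.299×36 + 0.587×83 + 0.114×191
Gray = 10.764 + 48.721 + 21.774
Gray = 81.259 → round half up → 81
Gray = 81


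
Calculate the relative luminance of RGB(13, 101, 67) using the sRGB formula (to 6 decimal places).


Linearize each channel (sRGB transfer function): c = v/255; c_lin = c/12.92 if c ≤ 0.04045, else ((c+0.055)/1.055)^2.4
  R: 13/255 ≈ 0.050980 > 0.04045 → ((0.050980+0.055)/1.055)^2.4 ≈ 0.004025
  G: 101/255 ≈ 0.396078 > 0.04045 → ((0.396078+0.055)/1.055)^2.4 ≈ 0.130136
  B: 67/255 ≈ 0.262745 > 0.04045 → ((0.262745+0.055)/1.055)^2.4 ≈ 0.056128
R_lin = 0.004025, G_lin = 0.130136, B_lin = 0.056128
L = 0.2126×R + 0.7152×G + 0.0722×B
L = 0.2126×0.004025 + 0.7152×0.130136 + 0.0722×0.056128
L ≈ 0.097982


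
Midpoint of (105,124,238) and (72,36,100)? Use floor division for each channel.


Midpoint: each channel = ⌊(C₁+C₂)/2⌋
R: ⌊(105+72)/2⌋ = 88
G: ⌊(124+36)/2⌋ = 80
B: ⌊(238+100)/2⌋ = 169
= RGB(88, 80, 169)


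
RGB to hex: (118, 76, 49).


R = 118 → 76 (hex)
G = 76 → 4C (hex)
B = 49 → 31 (hex)
Hex = #764C31


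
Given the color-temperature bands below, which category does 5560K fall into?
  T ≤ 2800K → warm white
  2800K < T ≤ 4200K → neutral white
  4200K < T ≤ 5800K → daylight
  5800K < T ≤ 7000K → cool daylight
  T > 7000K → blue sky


Temperature: 5560K
4200K < 5560K ≤ 5800K → daylight
Classification: daylight


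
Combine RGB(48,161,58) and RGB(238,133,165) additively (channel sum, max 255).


Additive: each channel = min(255, C₁+C₂)
R: 48+238 = 286 → 255
G: 161+133 = 294 → 255
B: 58+165 = 223 → 223
= RGB(255, 255, 223)


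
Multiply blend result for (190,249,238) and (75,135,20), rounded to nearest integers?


Multiply: C = A×B/255, rounded to nearest integer
R: 190×75/255 = 14250/255 ≈ 55.882 → 56
G: 249×135/255 = 33615/255 ≈ 131.824 → 132
B: 238×20/255 = 4760/255 ≈ 18.667 → 19
= RGB(56, 132, 19)


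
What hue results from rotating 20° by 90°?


New hue = (H + rotation) mod 360
New hue = (20 + 90) mod 360
= 110 mod 360
= 110°


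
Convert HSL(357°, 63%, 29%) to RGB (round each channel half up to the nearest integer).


H=357°, S=0.63, L=0.29
C = (1-|2L-1|)×S = (1-|-0.42|)×0.63 = 0.3654
H' = H/60 = 357/60 ≈ 5.9500; X = C×(1-|H' mod 2 - 1|) = 0.01827
m = L - C/2 = 0.29 - 0.1827 = 0.1073
Sector ⌊H'⌋ = 5 → (R',G',B') = (0.3654, 0.0, 0.01827)
RGB = ((R'+m)×255, (G'+m)×255, (B'+m)×255) = (120.5385, 27.3615, 32.02035)
Round half up → RGB(121, 27, 32)


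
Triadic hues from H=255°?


Triadic: equally spaced at 120° intervals
H1 = 255°
H2 = (255 + 120) mod 360 = 15°
H3 = (255 + 240) mod 360 = 135°
Triadic = 255°, 15°, 135°


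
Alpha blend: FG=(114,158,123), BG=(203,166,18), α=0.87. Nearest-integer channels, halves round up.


C = α×F + (1-α)×B, with 1-α = 0.13
R: 0.87×114 + 0.13×203 = 99.18 + 26.39 = 125.57 → 126
G: 0.87×158 + 0.13×166 = 137.46 + 21.58 = 159.04 → 159
B: 0.87×123 + 0.13×18 = 107.01 + 2.34 = 109.35 → 109
= RGB(126, 159, 109)


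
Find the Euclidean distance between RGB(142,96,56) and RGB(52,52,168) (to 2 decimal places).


d = √[(R₁-R₂)² + (G₁-G₂)² + (B₁-B₂)²]
d = √[(142-52)² + (96-52)² + (56-168)²]
d = √[8100 + 1936 + 12544]
d = √22580
d ≈ 150.27


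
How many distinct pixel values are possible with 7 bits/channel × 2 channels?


Total bits = 7 bits/channel × 2 channels = 14 bits
Distinct pixel values = 2^14
= 16,384 pixel values


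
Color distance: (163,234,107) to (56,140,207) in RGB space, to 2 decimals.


d = √[(R₁-R₂)² + (G₁-G₂)² + (B₁-B₂)²]
d = √[(163-56)² + (234-140)² + (107-207)²]
d = √[11449 + 8836 + 10000]
d = √30285
d ≈ 174.03


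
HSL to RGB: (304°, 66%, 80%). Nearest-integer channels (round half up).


H=304°, S=0.66, L=0.80
C = (1-|2L-1|)×S = (1-|0.60|)×0.66 = 0.264
H' = H/60 = 304/60 ≈ 5.0667; X = C×(1-|H' mod 2 - 1|) = 0.2464
m = L - C/2 = 0.80 - 0.132 = 0.668
Sector ⌊H'⌋ = 5 → (R',G',B') = (0.264, 0.0, 0.2464)
RGB = ((R'+m)×255, (G'+m)×255, (B'+m)×255) = (237.66, 170.34, 233.172)
Round half up → RGB(238, 170, 233)


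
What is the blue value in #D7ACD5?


Color: #D7ACD5
R = D7 = 215
G = AC = 172
B = D5 = 213
Blue = 213


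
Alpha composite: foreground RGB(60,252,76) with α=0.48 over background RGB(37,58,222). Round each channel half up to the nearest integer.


C = α×F + (1-α)×B, with 1-α = 0.52
R: 0.48×60 + 0.52×37 = 28.80 + 19.24 = 48.04 → 48
G: 0.48×252 + 0.52×58 = 120.96 + 30.16 = 151.12 → 151
B: 0.48×76 + 0.52×222 = 36.48 + 115.44 = 151.92 → 152
= RGB(48, 151, 152)


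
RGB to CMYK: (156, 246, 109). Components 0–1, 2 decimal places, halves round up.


R'=156/255≈0.6118, G'=246/255≈0.9647, B'=109/255≈0.4275
K = 1 - max(R',G',B') = 1 - 246/255 = 9/255 = 0.03529… → 0.04
(1-R'-K)/(1-K) simplifies to (max-R)/max with max = 246:
C = (246-156)/246 = 90/246 = 0.36585… → 0.37
M = (246-246)/246 = 0/246 = 0 → 0.00
Y = (246-109)/246 = 137/246 = 0.55691… → 0.56
= CMYK(0.37, 0.00, 0.56, 0.04)


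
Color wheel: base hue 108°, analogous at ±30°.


Base hue: 108°
Left analog: (108 - 30) mod 360 = 78°
Right analog: (108 + 30) mod 360 = 138°
Analogous hues = 78° and 138°


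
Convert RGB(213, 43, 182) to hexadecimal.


R = 213 → D5 (hex)
G = 43 → 2B (hex)
B = 182 → B6 (hex)
Hex = #D52BB6


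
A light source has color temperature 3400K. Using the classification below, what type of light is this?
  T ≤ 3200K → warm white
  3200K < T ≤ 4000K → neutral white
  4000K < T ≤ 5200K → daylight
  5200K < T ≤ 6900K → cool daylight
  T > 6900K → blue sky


Temperature: 3400K
3200K < 3400K ≤ 4000K → neutral white
Classification: neutral white


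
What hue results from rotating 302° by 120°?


New hue = (H + rotation) mod 360
New hue = (302 + 120) mod 360
= 422 mod 360
= 62°


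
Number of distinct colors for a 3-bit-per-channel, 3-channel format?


Total bits = 3 bits/channel × 3 channels = 9 bits
Distinct colors = 2^9
= 512 colors


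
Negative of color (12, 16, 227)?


Invert: (255-R, 255-G, 255-B)
R: 255-12 = 243
G: 255-16 = 239
B: 255-227 = 28
= RGB(243, 239, 28)


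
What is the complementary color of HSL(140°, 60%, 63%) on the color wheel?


Complement = opposite side of color wheel = hue + 180°
H' = (140 + 180) mod 360 = 320°
S and L unchanged.
= HSL(320°, 60%, 63%)


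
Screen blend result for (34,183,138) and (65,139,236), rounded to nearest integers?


Screen: C = 255 - (255-A)×(255-B)/255, rounded to nearest integer
R: 255 - (255-34)×(255-65)/255 = 255 - 41990/255 ≈ 255 - 164.667 = 90.333 → 90
G: 255 - (255-183)×(255-139)/255 = 255 - 8352/255 ≈ 255 - 32.753 = 222.247 → 222
B: 255 - (255-138)×(255-236)/255 = 255 - 2223/255 ≈ 255 - 8.718 = 246.282 → 246
= RGB(90, 222, 246)


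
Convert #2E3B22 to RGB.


2E → 46 (R)
3B → 59 (G)
22 → 34 (B)
= RGB(46, 59, 34)


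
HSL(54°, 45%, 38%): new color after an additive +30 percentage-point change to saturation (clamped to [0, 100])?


Original S = 45%
Adjustment = +30 percentage points
New S = 45 + (30) = 75
Clamp to [0, 100] → 75
= HSL(54°, 75%, 38%)


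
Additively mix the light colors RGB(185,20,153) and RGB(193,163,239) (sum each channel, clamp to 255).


Additive: each channel = min(255, C₁+C₂)
R: 185+193 = 378 → 255
G: 20+163 = 183 → 183
B: 153+239 = 392 → 255
= RGB(255, 183, 255)


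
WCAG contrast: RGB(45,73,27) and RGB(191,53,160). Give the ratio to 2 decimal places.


Linearize each sRGB channel c=v/255: c/12.92 if c ≤ 0.04045 else ((c+0.055)/1.055)^2.4
L = 0.2126×R_lin + 0.7152×G_lin + 0.0722×B_lin
Color 1 (45,73,27):
  R=45: 45/255≈0.1765 > 0.04045 → ((0.1765+0.055)/1.055)^2.4 ≈ 0.02624
  G=73: 73/255≈0.2863 > 0.04045 → ((0.2863+0.055)/1.055)^2.4 ≈ 0.06663
  B=27: 27/255≈0.1059 > 0.04045 → ((0.1059+0.055)/1.055)^2.4 ≈ 0.01096
  L1 = 0.2126×0.02624 + 0.7152×0.06663 + 0.0722×0.01096 ≈ 0.05402
Color 2 (191,53,160):
  R=191: 191/255≈0.7490 > 0.04045 → ((0.7490+0.055)/1.055)^2.4 ≈ 0.52100
  G=53: 53/255≈0.2078 > 0.04045 → ((0.2078+0.055)/1.055)^2.4 ≈ 0.03560
  B=160: 160/255≈0.6275 > 0.04045 → ((0.6275+0.055)/1.055)^2.4 ≈ 0.35153
  L2 = 0.2126×0.52100 + 0.7152×0.03560 + 0.0722×0.35153 ≈ 0.16161
Lighter = 0.16161, Darker = 0.05402
Ratio = (L_lighter + 0.05) / (L_darker + 0.05)
Ratio = (0.16161 + 0.05) / (0.05402 + 0.05) = 0.21161 / 0.10402 ≈ 2.0343
Ratio ≈ 2.03:1


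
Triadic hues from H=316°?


Triadic: equally spaced at 120° intervals
H1 = 316°
H2 = (316 + 120) mod 360 = 76°
H3 = (316 + 240) mod 360 = 196°
Triadic = 316°, 76°, 196°


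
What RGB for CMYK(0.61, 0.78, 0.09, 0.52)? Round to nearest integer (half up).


R = 255 × (1-C) × (1-K) = 255 × 0.39 × 0.48 = 47.736 → 48
G = 255 × (1-M) × (1-K) = 255 × 0.22 × 0.48 = 26.928 → 27
B = 255 × (1-Y) × (1-K) = 255 × 0.91 × 0.48 = 111.384 → 111
= RGB(48, 27, 111)


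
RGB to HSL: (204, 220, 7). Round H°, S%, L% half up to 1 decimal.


Normalize: R'=204/255≈0.8000, G'=220/255≈0.8627, B'=7/255≈0.0275
Max=220/255, Min=7/255, Δ=Max-Min=213/255
L = (Max+Min)/2 = (220+7)/510 = 227/510 = 0.44509… → L = 44.5%
L ≤ 0.5 → S = Δ/(Max+Min) = 213/(220+7) = 213/227 = 0.93832… → S = 93.8%
(the 1/255 factors cancel in S and H, so raw channel differences can be used)
Max is G' → H = 60 × ((B-R)/Δ + 2) = 60 × ((7-204)/213 + 2)
  -197/213 + 2 = -0.9248… + 2 = 1.0751…
  H = 60 × 1.0751… = 64.507…° → H = 64.5°
= HSL(64.5°, 93.8%, 44.5%)


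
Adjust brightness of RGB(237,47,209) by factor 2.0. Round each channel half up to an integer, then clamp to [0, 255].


Multiply each channel by 2.0, round half up, clamp to [0, 255]
R: 237×2.0 = 474 → clamp → 255
G: 47×2.0 = 94
B: 209×2.0 = 418 → clamp → 255
= RGB(255, 94, 255)


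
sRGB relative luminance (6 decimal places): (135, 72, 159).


Linearize each channel (sRGB transfer function): c = v/255; c_lin = c/12.92 if c ≤ 0.04045, else ((c+0.055)/1.055)^2.4
  R: 135/255 ≈ 0.529412 > 0.04045 → ((0.529412+0.055)/1.055)^2.4 ≈ 0.242281
  G: 72/255 ≈ 0.282353 > 0.04045 → ((0.282353+0.055)/1.055)^2.4 ≈ 0.064803
  B: 159/255 ≈ 0.623529 > 0.04045 → ((0.623529+0.055)/1.055)^2.4 ≈ 0.346704
R_lin = 0.242281, G_lin = 0.064803, B_lin = 0.346704
L = 0.2126×R + 0.7152×G + 0.0722×B
L = 0.2126×0.242281 + 0.7152×0.064803 + 0.0722×0.346704
L ≈ 0.122888


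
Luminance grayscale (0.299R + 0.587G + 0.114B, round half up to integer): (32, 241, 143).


Gray = 0.299×R + 0.587×G + 0.114×B
Gray = 0.299×32 + 0.587×241 + 0.114×143
Gray = 9.568 + 141.467 + 16.302
Gray = 167.337 → round half up → 167
Gray = 167


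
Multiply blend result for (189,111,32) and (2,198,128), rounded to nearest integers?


Multiply: C = A×B/255, rounded to nearest integer
R: 189×2/255 = 378/255 ≈ 1.482 → 1
G: 111×198/255 = 21978/255 ≈ 86.188 → 86
B: 32×128/255 = 4096/255 ≈ 16.063 → 16
= RGB(1, 86, 16)


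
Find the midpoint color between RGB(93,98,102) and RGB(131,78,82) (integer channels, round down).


Midpoint: each channel = ⌊(C₁+C₂)/2⌋
R: ⌊(93+131)/2⌋ = 112
G: ⌊(98+78)/2⌋ = 88
B: ⌊(102+82)/2⌋ = 92
= RGB(112, 88, 92)


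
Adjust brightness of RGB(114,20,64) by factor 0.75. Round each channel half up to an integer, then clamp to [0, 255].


Multiply each channel by 0.75, round half up, clamp to [0, 255]
R: 114×0.75 = 85.5 → round → 86
G: 20×0.75 = 15
B: 64×0.75 = 48
= RGB(86, 15, 48)


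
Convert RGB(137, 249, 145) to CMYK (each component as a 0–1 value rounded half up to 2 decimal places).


R'=137/255≈0.5373, G'=249/255≈0.9765, B'=145/255≈0.5686
K = 1 - max(R',G',B') = 1 - 249/255 = 6/255 = 0.02352… → 0.02
(1-R'-K)/(1-K) simplifies to (max-R)/max with max = 249:
C = (249-137)/249 = 112/249 = 0.44979… → 0.45
M = (249-249)/249 = 0/249 = 0 → 0.00
Y = (249-145)/249 = 104/249 = 0.41767… → 0.42
= CMYK(0.45, 0.00, 0.42, 0.02)


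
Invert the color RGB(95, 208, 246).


Invert: (255-R, 255-G, 255-B)
R: 255-95 = 160
G: 255-208 = 47
B: 255-246 = 9
= RGB(160, 47, 9)


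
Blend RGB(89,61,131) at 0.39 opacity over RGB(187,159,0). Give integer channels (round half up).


C = α×F + (1-α)×B, with 1-α = 0.61
R: 0.39×89 + 0.61×187 = 34.71 + 114.07 = 148.78 → 149
G: 0.39×61 + 0.61×159 = 23.79 + 96.99 = 120.78 → 121
B: 0.39×131 + 0.61×0 = 51.09 + 0.00 = 51.09 → 51
= RGB(149, 121, 51)


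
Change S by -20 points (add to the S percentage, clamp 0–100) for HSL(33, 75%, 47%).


Original S = 75%
Adjustment = -20 percentage points
New S = 75 + (-20) = 55
Clamp to [0, 100] → 55
= HSL(33°, 55%, 47%)


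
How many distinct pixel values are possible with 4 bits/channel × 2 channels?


Total bits = 4 bits/channel × 2 channels = 8 bits
Distinct pixel values = 2^8
= 256 pixel values


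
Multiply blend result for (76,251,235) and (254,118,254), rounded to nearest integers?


Multiply: C = A×B/255, rounded to nearest integer
R: 76×254/255 = 19304/255 ≈ 75.702 → 76
G: 251×118/255 = 29618/255 ≈ 116.149 → 116
B: 235×254/255 = 59690/255 ≈ 234.078 → 234
= RGB(76, 116, 234)


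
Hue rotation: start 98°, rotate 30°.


New hue = (H + rotation) mod 360
New hue = (98 + 30) mod 360
= 128 mod 360
= 128°


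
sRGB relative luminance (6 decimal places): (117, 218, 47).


Linearize each channel (sRGB transfer function): c = v/255; c_lin = c/12.92 if c ≤ 0.04045, else ((c+0.055)/1.055)^2.4
  R: 117/255 ≈ 0.458824 > 0.04045 → ((0.458824+0.055)/1.055)^2.4 ≈ 0.177888
  G: 218/255 ≈ 0.854902 > 0.04045 → ((0.854902+0.055)/1.055)^2.4 ≈ 0.701102
  B: 47/255 ≈ 0.184314 > 0.04045 → ((0.184314+0.055)/1.055)^2.4 ≈ 0.028426
R_lin = 0.177888, G_lin = 0.701102, B_lin = 0.028426
L = 0.2126×R + 0.7152×G + 0.0722×B
L = 0.2126×0.177888 + 0.7152×0.701102 + 0.0722×0.028426
L ≈ 0.541300


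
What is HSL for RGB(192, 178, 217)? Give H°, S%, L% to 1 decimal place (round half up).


Normalize: R'=192/255≈0.7529, G'=178/255≈0.6980, B'=217/255≈0.8510
Max=217/255, Min=178/255, Δ=Max-Min=39/255
L = (Max+Min)/2 = (217+178)/510 = 395/510 = 0.77450… → L = 77.5%
L > 0.5 → S = Δ/(2-Max-Min) = 39/(510-217-178) = 39/115 = 0.33913… → S = 33.9%
(the 1/255 factors cancel in S and H, so raw channel differences can be used)
Max is B' → H = 60 × ((R-G)/Δ + 4) = 60 × ((192-178)/39 + 4)
  14/39 + 4 = 0.3589… + 4 = 4.3589…
  H = 60 × 4.3589… = 261.538…° → H = 261.5°
= HSL(261.5°, 33.9%, 77.5%)


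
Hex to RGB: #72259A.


72 → 114 (R)
25 → 37 (G)
9A → 154 (B)
= RGB(114, 37, 154)


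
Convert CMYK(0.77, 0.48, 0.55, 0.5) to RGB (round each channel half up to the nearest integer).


R = 255 × (1-C) × (1-K) = 255 × 0.23 × 0.50 = 29.325 → 29
G = 255 × (1-M) × (1-K) = 255 × 0.52 × 0.50 = 66.3 → 66
B = 255 × (1-Y) × (1-K) = 255 × 0.45 × 0.50 = 57.375 → 57
= RGB(29, 66, 57)


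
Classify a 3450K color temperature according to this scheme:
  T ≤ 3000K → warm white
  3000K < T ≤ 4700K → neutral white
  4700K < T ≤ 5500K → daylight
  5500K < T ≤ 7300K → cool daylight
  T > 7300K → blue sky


Temperature: 3450K
3000K < 3450K ≤ 4700K → neutral white
Classification: neutral white


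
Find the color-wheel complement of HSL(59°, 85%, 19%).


Complement = opposite side of color wheel = hue + 180°
H' = (59 + 180) mod 360 = 239°
S and L unchanged.
= HSL(239°, 85%, 19%)


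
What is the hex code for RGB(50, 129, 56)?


R = 50 → 32 (hex)
G = 129 → 81 (hex)
B = 56 → 38 (hex)
Hex = #328138


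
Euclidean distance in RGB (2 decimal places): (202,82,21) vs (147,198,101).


d = √[(R₁-R₂)² + (G₁-G₂)² + (B₁-B₂)²]
d = √[(202-147)² + (82-198)² + (21-101)²]
d = √[3025 + 13456 + 6400]
d = √22881
d ≈ 151.26


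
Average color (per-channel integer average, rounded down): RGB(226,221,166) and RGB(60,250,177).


Midpoint: each channel = ⌊(C₁+C₂)/2⌋
R: ⌊(226+60)/2⌋ = 143
G: ⌊(221+250)/2⌋ = 235
B: ⌊(166+177)/2⌋ = 171
= RGB(143, 235, 171)


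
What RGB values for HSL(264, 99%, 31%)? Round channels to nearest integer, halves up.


H=264°, S=0.99, L=0.31
C = (1-|2L-1|)×S = (1-|-0.38|)×0.99 = 0.6138
H' = H/60 = 264/60 ≈ 4.4000; X = C×(1-|H' mod 2 - 1|) = 0.24552
m = L - C/2 = 0.31 - 0.3069 = 0.0031
Sector ⌊H'⌋ = 4 → (R',G',B') = (0.24552, 0.0, 0.6138)
RGB = ((R'+m)×255, (G'+m)×255, (B'+m)×255) = (63.3981, 0.7905, 157.3095)
Round half up → RGB(63, 1, 157)


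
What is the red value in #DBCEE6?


Color: #DBCEE6
R = DB = 219
G = CE = 206
B = E6 = 230
Red = 219


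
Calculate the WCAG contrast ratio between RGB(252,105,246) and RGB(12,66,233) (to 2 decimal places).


Linearize each sRGB channel c=v/255: c/12.92 if c ≤ 0.04045 else ((c+0.055)/1.055)^2.4
L = 0.2126×R_lin + 0.7152×G_lin + 0.0722×B_lin
Color 1 (252,105,246):
  R=252: 252/255≈0.9882 > 0.04045 → ((0.9882+0.055)/1.055)^2.4 ≈ 0.97345
  G=105: 105/255≈0.4118 > 0.04045 → ((0.4118+0.055)/1.055)^2.4 ≈ 0.14126
  B=246: 246/255≈0.9647 > 0.04045 → ((0.9647+0.055)/1.055)^2.4 ≈ 0.92158
  L1 = 0.2126×0.97345 + 0.7152×0.14126 + 0.0722×0.92158 ≈ 0.37452
Color 2 (12,66,233):
  R=12: 12/255≈0.0471 > 0.04045 → ((0.0471+0.055)/1.055)^2.4 ≈ 0.00368
  G=66: 66/255≈0.2588 > 0.04045 → ((0.2588+0.055)/1.055)^2.4 ≈ 0.05448
  B=233: 233/255≈0.9137 > 0.04045 → ((0.9137+0.055)/1.055)^2.4 ≈ 0.81485
  L2 = 0.2126×0.00368 + 0.7152×0.05448 + 0.0722×0.81485 ≈ 0.09858
Lighter = 0.37452, Darker = 0.09858
Ratio = (L_lighter + 0.05) / (L_darker + 0.05)
Ratio = (0.37452 + 0.05) / (0.09858 + 0.05) = 0.42452 / 0.14858 ≈ 2.8573
Ratio ≈ 2.86:1


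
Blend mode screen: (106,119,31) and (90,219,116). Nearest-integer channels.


Screen: C = 255 - (255-A)×(255-B)/255, rounded to nearest integer
R: 255 - (255-106)×(255-90)/255 = 255 - 24585/255 ≈ 255 - 96.412 = 158.588 → 159
G: 255 - (255-119)×(255-219)/255 = 255 - 4896/255 ≈ 255 - 19.200 = 235.800 → 236
B: 255 - (255-31)×(255-116)/255 = 255 - 31136/255 ≈ 255 - 122.102 = 132.898 → 133
= RGB(159, 236, 133)


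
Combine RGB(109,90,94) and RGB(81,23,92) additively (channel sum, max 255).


Additive: each channel = min(255, C₁+C₂)
R: 109+81 = 190 → 190
G: 90+23 = 113 → 113
B: 94+92 = 186 → 186
= RGB(190, 113, 186)


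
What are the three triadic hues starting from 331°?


Triadic: equally spaced at 120° intervals
H1 = 331°
H2 = (331 + 120) mod 360 = 91°
H3 = (331 + 240) mod 360 = 211°
Triadic = 331°, 91°, 211°


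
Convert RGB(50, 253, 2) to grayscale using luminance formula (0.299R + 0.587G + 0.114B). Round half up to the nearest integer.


Gray = 0.299×R + 0.587×G + 0.114×B
Gray = 0.299×50 + 0.587×253 + 0.114×2
Gray = 14.950 + 148.511 + 0.228
Gray = 163.689 → round half up → 164
Gray = 164


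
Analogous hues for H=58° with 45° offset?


Base hue: 58°
Left analog: (58 - 45) mod 360 = 13°
Right analog: (58 + 45) mod 360 = 103°
Analogous hues = 13° and 103°


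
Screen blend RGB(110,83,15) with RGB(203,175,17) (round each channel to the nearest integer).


Screen: C = 255 - (255-A)×(255-B)/255, rounded to nearest integer
R: 255 - (255-110)×(255-203)/255 = 255 - 7540/255 ≈ 255 - 29.569 = 225.431 → 225
G: 255 - (255-83)×(255-175)/255 = 255 - 13760/255 ≈ 255 - 53.961 = 201.039 → 201
B: 255 - (255-15)×(255-17)/255 = 255 - 57120/255 ≈ 255 - 224.000 = 31.000 → 31
= RGB(225, 201, 31)


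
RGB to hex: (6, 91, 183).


R = 6 → 06 (hex)
G = 91 → 5B (hex)
B = 183 → B7 (hex)
Hex = #065BB7


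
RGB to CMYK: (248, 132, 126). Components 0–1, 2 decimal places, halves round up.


R'=248/255≈0.9725, G'=132/255≈0.5176, B'=126/255≈0.4941
K = 1 - max(R',G',B') = 1 - 248/255 = 7/255 = 0.02745… → 0.03
(1-R'-K)/(1-K) simplifies to (max-R)/max with max = 248:
C = (248-248)/248 = 0/248 = 0 → 0.00
M = (248-132)/248 = 116/248 = 0.46774… → 0.47
Y = (248-126)/248 = 122/248 = 0.49193… → 0.49
= CMYK(0.00, 0.47, 0.49, 0.03)
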